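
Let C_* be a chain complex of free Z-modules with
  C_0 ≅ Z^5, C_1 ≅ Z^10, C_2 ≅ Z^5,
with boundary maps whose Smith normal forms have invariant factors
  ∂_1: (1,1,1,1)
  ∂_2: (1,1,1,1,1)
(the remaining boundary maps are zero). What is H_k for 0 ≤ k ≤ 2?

H_0: b_0 = 5 − 0 − 4 = 1; torsion from ∂_1 factors > 1: none. So H_0 = Z.
H_1: b_1 = 10 − 4 − 5 = 1; torsion from ∂_2 factors > 1: none. So H_1 = Z.
H_2: b_2 = 5 − 5 − 0 = 0; torsion from ∂_3 factors > 1: none. So H_2 = 0.

H_0 = Z,  H_1 = Z,  H_2 = 0.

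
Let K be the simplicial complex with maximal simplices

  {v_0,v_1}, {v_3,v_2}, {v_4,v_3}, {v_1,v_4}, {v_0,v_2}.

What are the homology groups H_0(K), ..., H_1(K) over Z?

We work with the vertex ordering v_0 < v_1 < v_2 < v_3 < v_4. The simplices of K, each written with vertices in increasing order, are:

  0-simplices (5): [v_0], [v_1], [v_2], [v_3], [v_4]
  1-simplices (5): [v_0,v_1], [v_0,v_2], [v_1,v_4], [v_2,v_3], [v_3,v_4]

giving chain groups C_0 ≅ Z^5, C_1 ≅ Z^5.

The boundary map ∂_1: C_1 → C_0 maps an edge to its endpoints' difference, ∂[p,q] = q − p. For instance
  ∂[v_2,v_3] = [v_3] − [v_2].
This gives a 5×5 integer matrix of rank 4; reducing to Smith normal form yields diagonal entries (1,1,1,1).

Computing H_k = (kernel of ∂_k) / (image of ∂_{k+1}):

  H_0: rank C_0 − rank ∂_1 = 5 − 4 = 1, and the invariant factors of ∂_1 are all 1, so H_0 = Z.
  H_1: rank ker ∂_1 − rank ∂_2 = (5 − 4) − 0 = 1, and there is no ∂_2, so H_1 = Z.

H_0 = Z,  H_1 = Z.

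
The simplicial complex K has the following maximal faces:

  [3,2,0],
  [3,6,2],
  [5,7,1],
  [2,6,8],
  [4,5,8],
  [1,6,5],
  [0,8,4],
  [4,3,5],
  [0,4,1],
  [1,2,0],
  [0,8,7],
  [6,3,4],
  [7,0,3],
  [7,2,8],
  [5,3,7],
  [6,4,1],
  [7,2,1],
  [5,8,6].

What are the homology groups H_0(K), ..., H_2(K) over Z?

H_0 = Z,  H_1 = Z ⊕ Z/2,  H_2 = 0.

Fix the vertex order 0 < 1 < 2 < 3 < 4 < 5 < 6 < 7 < 8 and write every simplex with vertices in increasing order. Then dim K = 2 and the simplices of K are:

  0-simplices (9): [0], [1], [2], [3], [4], [5], [6], [7], [8]
  1-simplices (27): (27 of them)
  2-simplices (18): [0,1,2], [0,1,4], [0,2,3], [0,3,7], [0,4,8], [0,7,8], [1,2,7], [1,4,6], [1,5,6], [1,5,7], [2,3,6], [2,6,8], [2,7,8], [3,4,5], [3,4,6], [3,5,7], [4,5,8], [5,6,8]

so the chain groups are C_0 ≅ Z^9, C_1 ≅ Z^27, C_2 ≅ Z^18.

∂_1: C_1 → C_0 sends each edge [p,q] (with p < q) to q − p.
This gives a 9×27 integer matrix of rank 8; reducing to Smith normal form yields diagonal entries (1,1,1,1,1,1,1,1).

∂_2: C_2 → C_1 maps a triangle to the signed sum of its edges. For instance
  ∂[1,5,6] = [5,6] − [1,6] + [1,5],
  ∂[0,2,3] = [2,3] − [0,3] + [0,2].
The resulting 27×18 matrix has rank 18, and its Smith normal form has invariant factors (1,1,1,1,1,1,1,1,1,1,1,1,1,1,1,1,1,2).

From H_k ≅ ker(∂_k) / im(∂_{k+1}) we obtain:

  H_0: rank C_0 − rank ∂_1 = 9 − 8 = 1, and the invariant factors of ∂_1 are all 1, so H_0 = Z.
  H_1: rank ker ∂_1 − rank ∂_2 = (27 − 8) − 18 = 1, and ∂_2 has invariant factor 2 > 1, so H_1 = Z ⊕ Z/2.
  H_2: rank ker ∂_2 − rank ∂_3 = (18 − 18) − 0 = 0, and there is no ∂_3, so H_2 = 0.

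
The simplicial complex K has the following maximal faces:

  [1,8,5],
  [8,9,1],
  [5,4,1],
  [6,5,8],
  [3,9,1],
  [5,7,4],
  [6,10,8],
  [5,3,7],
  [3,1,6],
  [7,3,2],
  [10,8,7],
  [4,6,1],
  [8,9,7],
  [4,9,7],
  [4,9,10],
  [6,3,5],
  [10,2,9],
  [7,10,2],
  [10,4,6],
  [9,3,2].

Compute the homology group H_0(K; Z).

Fix the vertex order 1 < 2 < 3 < 4 < 5 < 6 < 7 < 8 < 9 < 10 and write every simplex with vertices in increasing order. Then dim K = 2 and the simplices of K are:

  0-simplices (10): [1], [2], [3], [4], [5], [6], [7], [8], [9], [10]
  1-simplices (30): (30 of them)
  2-simplices (20): (20 of them)

Hence C_0 ≅ Z^10, C_1 ≅ Z^30, C_2 ≅ Z^20.

Boundary ∂_1: C_1 → C_0 maps an edge to its endpoints' difference, ∂[p,q] = q − p. For instance
  ∂[2,9] = [9] − [2].
As a 10×30 matrix over Z this has rank 9, with invariant factors (1,1,1,1,1,1,1,1,1).

The boundary map ∂_2: C_2 → C_1 sends each 2-simplex [p,q,r] to [q,r] − [p,r] + [p,q]. For instance
  ∂[1,3,6] = [3,6] − [1,6] + [1,3],
  ∂[2,3,9] = [3,9] − [2,9] + [2,3].
The resulting 30×20 matrix has rank 20, and its Smith normal form has invariant factors (1,1,1,1,1,1,1,1,1,1,1,1,1,1,1,1,1,1,1,2).

Reading off H_k = ker ∂_k / im ∂_{k+1}:

  H_0: rank C_0 − rank ∂_1 = 10 − 9 = 1, and the invariant factors of ∂_1 are all 1, so H_0 = Z.

H_0 ≅ Z.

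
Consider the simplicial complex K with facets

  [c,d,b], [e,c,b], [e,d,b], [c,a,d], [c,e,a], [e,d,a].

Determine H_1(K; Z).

We work with the vertex ordering a < b < c < d < e. The simplices of K, each written with vertices in increasing order, are:

  0-simplices (5): a, b, c, d, e
  1-simplices (9): ac, ad, ae, bc, bd, be, cd, ce, de
  2-simplices (6): acd, ace, ade, bcd, bce, bde

giving chain groups C_0 ≅ Z^5, C_1 ≅ Z^9, C_2 ≅ Z^6.

∂_1: C_1 → C_0 maps an edge to its endpoints' difference, ∂[p,q] = q − p.
The 5×9 boundary matrix has rank 4 and Smith normal form diag(1,1,1,1).

∂_2: C_2 → C_1 maps a triangle to the signed sum of its edges. For instance
  ∂ace = ce − ae + ac,
  ∂bcd = cd − bd + bc.
As a 9×6 matrix over Z this has rank 5, with invariant factors (1,1,1,1,1).

Now H_k = ker ∂_k / im ∂_{k+1}, so:

  H_1: rank ker ∂_1 − rank ∂_2 = (9 − 4) − 5 = 0, and the invariant factors of ∂_2 are all 1, so H_1 ≅ 0.

H_1 ≅ 0.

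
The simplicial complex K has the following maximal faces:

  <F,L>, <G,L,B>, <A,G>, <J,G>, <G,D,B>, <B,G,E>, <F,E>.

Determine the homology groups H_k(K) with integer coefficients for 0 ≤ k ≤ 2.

H_0 = Z,  H_1 = Z,  H_2 = 0.

We work with the vertex ordering A < B < D < E < F < G < J < L. The simplices of K, each written with vertices in increasing order, are:

  0-simplices (8): A, B, D, E, F, G, J, L
  1-simplices (11): AG, BD, BE, BG, BL, DG, EF, EG, FL, GJ, GL
  2-simplices (3): BDG, BEG, BGL

Hence C_0 ≅ Z^8, C_1 ≅ Z^11, C_2 ≅ Z^3.

The boundary map ∂_1: C_1 → C_0 sends each edge [p,q] (with p < q) to q − p.
As a 8×11 matrix over Z this has rank 7, with invariant factors (1,1,1,1,1,1,1).

Boundary ∂_2: C_2 → C_1 maps a triangle to the signed sum of its edges. For instance
  ∂BDG = DG − BG + BD,
  ∂BGL = GL − BL + BG.
The 11×3 boundary matrix has rank 3 and Smith normal form diag(1,1,1).

Reading off H_k = ker ∂_k / im ∂_{k+1}:

  H_0: rank C_0 − rank ∂_1 = 8 − 7 = 1, and the invariant factors of ∂_1 are all 1, so H_0 ≅ Z.
  H_1: rank ker ∂_1 − rank ∂_2 = (11 − 7) − 3 = 1, and the invariant factors of ∂_2 are all 1, so H_1 ≅ Z.
  H_2: rank ker ∂_2 − rank ∂_3 = (3 − 3) − 0 = 0, and there is no ∂_3, so H_2 ≅ 0.

As a check, the Euler characteristic is 8 − 11 + 3 = 0, which agrees with 1 − 1 + 0 = 0.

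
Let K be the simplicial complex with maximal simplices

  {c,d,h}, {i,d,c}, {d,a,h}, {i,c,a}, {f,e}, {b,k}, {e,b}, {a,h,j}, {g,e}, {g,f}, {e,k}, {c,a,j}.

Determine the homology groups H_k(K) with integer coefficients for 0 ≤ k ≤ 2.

Take the total order a < b < c < d < e < f < g < h < i < j < k on the vertex set. Then K (dimension 2) consists of the simplices:

  0-simplices (11): a, b, c, d, e, f, g, h, i, j, k
  1-simplices (18): ac, ad, ah, ai, aj, be, bk, cd, ch, ci, cj, dh, di, ef, eg, ek, fg, hj
  2-simplices (6): aci, acj, adh, ahj, cdh, cdi

Hence C_0 ≅ Z^11, C_1 ≅ Z^18, C_2 ≅ Z^6.

Boundary ∂_1: C_1 → C_0 maps an edge to its endpoints' difference, ∂[p,q] = q − p.
This gives a 11×18 integer matrix of rank 9; reducing to Smith normal form yields diagonal entries (1,1,1,1,1,1,1,1,1).

∂_2: C_2 → C_1 acts by ∂[p,q,r] = [q,r] − [p,r] + [p,q]. For instance
  ∂cdi = di − ci + cd,
  ∂aci = ci − ai + ac.
The 18×6 boundary matrix has rank 6 and Smith normal form diag(1,1,1,1,1,1).

Computing H_k = (kernel of ∂_k) / (image of ∂_{k+1}):

  H_0: rank C_0 − rank ∂_1 = 11 − 9 = 2, and the invariant factors of ∂_1 are all 1, so H_0 ≅ Z^2.
  H_1: rank ker ∂_1 − rank ∂_2 = (18 − 9) − 6 = 3, and the invariant factors of ∂_2 are all 1, so H_1 ≅ Z^3.
  H_2: rank ker ∂_2 − rank ∂_3 = (6 − 6) − 0 = 0, and there is no ∂_3, so H_2 ≅ 0.

As a check, the Euler characteristic is 11 − 18 + 6 = -1, which agrees with 2 − 3 + 0 = -1.

H_0 = Z^2,  H_1 = Z^3,  H_2 = 0.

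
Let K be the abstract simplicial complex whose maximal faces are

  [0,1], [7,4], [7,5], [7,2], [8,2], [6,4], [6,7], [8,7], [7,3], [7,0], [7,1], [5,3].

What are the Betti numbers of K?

K has 9 vertices, 12 edges.
rank ∂_0 = 0, rank ∂_1 = 8 ⇒ b_0 = 9 − 0 − 8 = 1; all invariant factors of ∂_1 are 1 so no torsion. So H_0 = Z.
rank ∂_1 = 8, rank ∂_2 = 0 ⇒ b_1 = 12 − 8 − 0 = 4. So H_1 = Z^4.

b_0 = 1, b_1 = 4.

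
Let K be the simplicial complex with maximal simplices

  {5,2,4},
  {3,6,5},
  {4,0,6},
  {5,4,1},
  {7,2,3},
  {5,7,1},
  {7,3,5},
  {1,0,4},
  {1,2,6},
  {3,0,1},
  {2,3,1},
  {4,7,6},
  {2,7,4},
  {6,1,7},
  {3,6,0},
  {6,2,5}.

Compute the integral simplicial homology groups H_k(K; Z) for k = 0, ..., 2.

H_0 = Z,  H_1 = Z^2,  H_2 = Z.

K has 8 vertices, 24 edges, 16 triangles.
rank ∂_0 = 0, rank ∂_1 = 7 ⇒ b_0 = 8 − 0 − 7 = 1; all invariant factors of ∂_1 are 1 so no torsion. So H_0 = Z.
rank ∂_1 = 7, rank ∂_2 = 15 ⇒ b_1 = 24 − 7 − 15 = 2; all invariant factors of ∂_2 are 1 so no torsion. So H_1 = Z^2.
rank ∂_2 = 15, rank ∂_3 = 0 ⇒ b_2 = 16 − 15 − 0 = 1. So H_2 = Z.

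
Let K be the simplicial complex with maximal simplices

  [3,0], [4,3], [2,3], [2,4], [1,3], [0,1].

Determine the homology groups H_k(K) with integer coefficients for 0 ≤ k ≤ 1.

H_0 ≅ Z,  H_1 ≅ Z^2.

Take the total order 0 < 1 < 2 < 3 < 4 on the vertex set. Then K (dimension 1) consists of the simplices:

  0-simplices (5): [0], [1], [2], [3], [4]
  1-simplices (6): [0,1], [0,3], [1,3], [2,3], [2,4], [3,4]

giving chain groups C_0 ≅ Z^5, C_1 ≅ Z^6.

∂_1: C_1 → C_0 maps an edge to its endpoints' difference, ∂[p,q] = q − p. For instance
  ∂[2,4] = [4] − [2].
This gives a 5×6 integer matrix of rank 4; reducing to Smith normal form yields diagonal entries (1,1,1,1).

Reading off H_k = ker ∂_k / im ∂_{k+1}:

  H_0: rank C_0 − rank ∂_1 = 5 − 4 = 1, and the invariant factors of ∂_1 are all 1, so H_0 = Z.
  H_1: rank ker ∂_1 − rank ∂_2 = (6 − 4) − 0 = 2, and there is no ∂_2, so H_1 = Z^2.

As a check, the Euler characteristic is 5 − 6 = -1, which agrees with 1 − 2 = -1.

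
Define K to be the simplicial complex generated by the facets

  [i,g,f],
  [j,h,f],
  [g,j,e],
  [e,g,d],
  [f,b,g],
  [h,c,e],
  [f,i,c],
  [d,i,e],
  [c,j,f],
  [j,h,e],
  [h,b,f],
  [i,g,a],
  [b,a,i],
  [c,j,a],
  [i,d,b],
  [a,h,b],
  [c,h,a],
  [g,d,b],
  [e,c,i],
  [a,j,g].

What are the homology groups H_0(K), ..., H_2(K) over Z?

H_0 = Z,  H_1 = Z ⊕ Z/2Z,  H_2 = 0.

Fix the vertex order a < b < c < d < e < f < g < h < i < j and write every simplex with vertices in increasing order. Then dim K = 2 and the simplices of K are:

  0-simplices (10): a, b, c, d, e, f, g, h, i, j
  1-simplices (30): ab, ac, ag, ah, ai, aj, bd, bf, bg, bh, bi, ce, cf, ch, ci, cj, de, dg, di, eg, eh, ei, ej, fg, fh, fi, fj, gi, gj, hj
  2-simplices (20): abh, abi, ach, acj, agi, agj, bdg, bdi, bfg, bfh, ceh, cei, cfi, cfj, deg, dei, egj, ehj, fgi, fhj

Hence C_0 ≅ Z^10, C_1 ≅ Z^30, C_2 ≅ Z^20.

The boundary map ∂_1: C_1 → C_0 is given by ∂[p,q] = [q] − [p]. For instance
  ∂ci = i − c.
The resulting 10×30 matrix has rank 9, and its Smith normal form has invariant factors (1,1,1,1,1,1,1,1,1).

The boundary map ∂_2: C_2 → C_1 maps a triangle to the signed sum of its edges. For instance
  ∂bfh = fh − bh + bf,
  ∂bfg = fg − bg + bf.
As a 30×20 matrix over Z this has rank 20, with invariant factors (1,1,1,1,1,1,1,1,1,1,1,1,1,1,1,1,1,1,1,2).

Computing H_k = (kernel of ∂_k) / (image of ∂_{k+1}):

  H_0: rank C_0 − rank ∂_1 = 10 − 9 = 1, and the invariant factors of ∂_1 are all 1, so H_0 ≅ Z.
  H_1: rank ker ∂_1 − rank ∂_2 = (30 − 9) − 20 = 1, and ∂_2 has invariant factor 2 > 1, so H_1 ≅ Z ⊕ Z/2Z.
  H_2: rank ker ∂_2 − rank ∂_3 = (20 − 20) − 0 = 0, and there is no ∂_3, so H_2 ≅ 0.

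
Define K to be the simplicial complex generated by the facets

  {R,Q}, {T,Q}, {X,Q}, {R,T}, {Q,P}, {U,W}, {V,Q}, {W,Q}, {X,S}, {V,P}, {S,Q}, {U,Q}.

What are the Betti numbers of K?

Order the vertices as P < Q < R < S < T < U < V < W < X. Listing each simplex with vertices in this order, K has dimension 1 with simplices:

  0-simplices (9): P, Q, R, S, T, U, V, W, X
  1-simplices (12): PQ, PV, QR, QS, QT, QU, QV, QW, QX, RT, SX, UW

Hence C_0 ≅ Z^9, C_1 ≅ Z^12.

The boundary map ∂_1: C_1 → C_0 is given by ∂[p,q] = [q] − [p]. For instance
  ∂QT = T − Q.
This gives a 9×12 integer matrix of rank 8; reducing to Smith normal form yields diagonal entries (1,1,1,1,1,1,1,1).

From H_k ≅ ker(∂_k) / im(∂_{k+1}) we obtain:

  H_0: rank C_0 − rank ∂_1 = 9 − 8 = 1, and the invariant factors of ∂_1 are all 1, so H_0 ≅ Z.
  H_1: rank ker ∂_1 − rank ∂_2 = (12 − 8) − 0 = 4, and there is no ∂_2, so H_1 ≅ Z^4.

As a check, the Euler characteristic is 9 − 12 = -3, which agrees with 1 − 4 = -3.

Hence the Betti numbers are b_0 = 1, b_1 = 4.

b_0 = 1, b_1 = 4.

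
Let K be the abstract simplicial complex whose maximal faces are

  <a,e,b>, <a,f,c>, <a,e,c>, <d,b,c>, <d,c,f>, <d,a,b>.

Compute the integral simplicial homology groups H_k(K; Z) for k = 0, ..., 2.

H_0 = Z,  H_1 = Z,  H_2 = 0.

K has 6 vertices, 12 edges, 6 triangles.
rank ∂_0 = 0, rank ∂_1 = 5 ⇒ b_0 = 6 − 0 − 5 = 1; all invariant factors of ∂_1 are 1 so no torsion. So H_0 = Z.
rank ∂_1 = 5, rank ∂_2 = 6 ⇒ b_1 = 12 − 5 − 6 = 1; all invariant factors of ∂_2 are 1 so no torsion. So H_1 = Z.
rank ∂_2 = 6, rank ∂_3 = 0 ⇒ b_2 = 6 − 6 − 0 = 0. So H_2 = 0.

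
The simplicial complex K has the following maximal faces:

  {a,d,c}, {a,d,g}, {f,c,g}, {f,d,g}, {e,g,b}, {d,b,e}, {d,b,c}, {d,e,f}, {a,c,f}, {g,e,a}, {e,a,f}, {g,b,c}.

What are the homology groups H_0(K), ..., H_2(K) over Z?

H_0 = Z,  H_1 = Z/2Z,  H_2 = 0.

Fix the vertex order a < b < c < d < e < f < g and write every simplex with vertices in increasing order. Then dim K = 2 and the simplices of K are:

  0-simplices (7): a, b, c, d, e, f, g
  1-simplices (18): ac, ad, ae, af, ag, bc, bd, be, bg, cd, cf, cg, de, df, dg, ef, eg, fg
  2-simplices (12): acd, acf, adg, aef, aeg, bcd, bcg, bde, beg, cfg, def, dfg

giving chain groups C_0 ≅ Z^7, C_1 ≅ Z^18, C_2 ≅ Z^12.

The boundary map ∂_1: C_1 → C_0 sends each edge [p,q] (with p < q) to q − p. For instance
  ∂be = e − b.
The resulting 7×18 matrix has rank 6, and its Smith normal form has invariant factors (1,1,1,1,1,1).

Boundary ∂_2: C_2 → C_1 acts by ∂[p,q,r] = [q,r] − [p,r] + [p,q]. For instance
  ∂dfg = fg − dg + df,
  ∂aef = ef − af + ae.
This gives a 18×12 integer matrix of rank 12; reducing to Smith normal form yields diagonal entries (1,1,1,1,1,1,1,1,1,1,1,2).

From H_k ≅ ker(∂_k) / im(∂_{k+1}) we obtain:

  H_0: rank C_0 − rank ∂_1 = 7 − 6 = 1, and the invariant factors of ∂_1 are all 1, so H_0 ≅ Z.
  H_1: rank ker ∂_1 − rank ∂_2 = (18 − 6) − 12 = 0, and ∂_2 has invariant factor 2 > 1, so H_1 ≅ Z/2Z.
  H_2: rank ker ∂_2 − rank ∂_3 = (12 − 12) − 0 = 0, and there is no ∂_3, so H_2 ≅ 0.

(K is a triangulation of the real projective plane RP^2.)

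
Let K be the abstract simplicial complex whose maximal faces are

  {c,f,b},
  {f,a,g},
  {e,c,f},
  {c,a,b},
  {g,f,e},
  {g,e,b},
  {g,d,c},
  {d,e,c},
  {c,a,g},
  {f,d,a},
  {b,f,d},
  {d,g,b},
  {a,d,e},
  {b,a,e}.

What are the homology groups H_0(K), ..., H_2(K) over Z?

Order the vertices as a < b < c < d < e < f < g. Listing each simplex with vertices in this order, K has dimension 2 with simplices:

  0-simplices (7): a, b, c, d, e, f, g
  1-simplices (21): ab, ac, ad, ae, af, ag, bc, bd, be, bf, bg, cd, ce, cf, cg, de, df, dg, ef, eg, fg
  2-simplices (14): abc, abe, acg, ade, adf, afg, bcf, bdf, bdg, beg, cde, cdg, cef, efg

so the chain groups are C_0 ≅ Z^7, C_1 ≅ Z^21, C_2 ≅ Z^14.

The boundary map ∂_1: C_1 → C_0 sends each edge [p,q] (with p < q) to q − p. For instance
  ∂bg = g − b.
The 7×21 boundary matrix has rank 6 and Smith normal form diag(1,1,1,1,1,1).

Boundary ∂_2: C_2 → C_1 maps a triangle to the signed sum of its edges. For instance
  ∂abc = bc − ac + ab,
  ∂ade = de − ae + ad.
The resulting 21×14 matrix has rank 13, and its Smith normal form has invariant factors (1,1,1,1,1,1,1,1,1,1,1,1,1).

Now H_k = ker ∂_k / im ∂_{k+1}, so:

  H_0: rank C_0 − rank ∂_1 = 7 − 6 = 1, and the invariant factors of ∂_1 are all 1, so H_0 = Z.
  H_1: rank ker ∂_1 − rank ∂_2 = (21 − 6) − 13 = 2, and the invariant factors of ∂_2 are all 1, so H_1 = Z^2.
  H_2: rank ker ∂_2 − rank ∂_3 = (14 − 13) − 0 = 1, and there is no ∂_3, so H_2 = Z.

H_0 ≅ Z,  H_1 ≅ Z^2,  H_2 ≅ Z.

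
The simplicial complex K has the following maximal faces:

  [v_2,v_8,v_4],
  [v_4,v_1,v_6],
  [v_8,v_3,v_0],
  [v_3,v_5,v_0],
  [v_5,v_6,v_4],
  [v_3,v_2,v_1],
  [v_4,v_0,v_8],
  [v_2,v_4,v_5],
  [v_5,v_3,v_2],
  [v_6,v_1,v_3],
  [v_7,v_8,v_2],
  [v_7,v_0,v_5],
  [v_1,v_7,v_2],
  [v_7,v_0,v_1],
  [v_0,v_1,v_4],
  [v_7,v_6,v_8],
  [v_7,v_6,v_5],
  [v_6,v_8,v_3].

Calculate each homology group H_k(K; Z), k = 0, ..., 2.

We work with the vertex ordering v_0 < v_1 < v_2 < v_3 < v_4 < v_5 < v_6 < v_7 < v_8. The simplices of K, each written with vertices in increasing order, are:

  0-simplices (9): [v_0], [v_1], [v_2], [v_3], [v_4], [v_5], [v_6], [v_7], [v_8]
  1-simplices (27): (27 of them)
  2-simplices (18): (18 of them)

Hence C_0 ≅ Z^9, C_1 ≅ Z^27, C_2 ≅ Z^18.

Boundary ∂_1: C_1 → C_0 maps an edge to its endpoints' difference, ∂[p,q] = q − p. For instance
  ∂[v_2,v_4] = [v_4] − [v_2].
This gives a 9×27 integer matrix of rank 8; reducing to Smith normal form yields diagonal entries (1,1,1,1,1,1,1,1).

∂_2: C_2 → C_1 sends each 2-simplex [p,q,r] to [q,r] − [p,r] + [p,q]. For instance
  ∂[v_2,v_4,v_8] = [v_4,v_8] − [v_2,v_8] + [v_2,v_4],
  ∂[v_5,v_6,v_7] = [v_6,v_7] − [v_5,v_7] + [v_5,v_6].
This gives a 27×18 integer matrix of rank 17; reducing to Smith normal form yields diagonal entries (1,1,1,1,1,1,1,1,1,1,1,1,1,1,1,1,1).

Computing H_k = (kernel of ∂_k) / (image of ∂_{k+1}):

  H_0: rank C_0 − rank ∂_1 = 9 − 8 = 1, and the invariant factors of ∂_1 are all 1, so H_0 = Z.
  H_1: rank ker ∂_1 − rank ∂_2 = (27 − 8) − 17 = 2, and the invariant factors of ∂_2 are all 1, so H_1 = Z^2.
  H_2: rank ker ∂_2 − rank ∂_3 = (18 − 17) − 0 = 1, and there is no ∂_3, so H_2 = Z.

As a check, the Euler characteristic is 9 − 27 + 18 = 0, which agrees with 1 − 2 + 1 = 0.

H_0 = Z,  H_1 = Z^2,  H_2 = Z.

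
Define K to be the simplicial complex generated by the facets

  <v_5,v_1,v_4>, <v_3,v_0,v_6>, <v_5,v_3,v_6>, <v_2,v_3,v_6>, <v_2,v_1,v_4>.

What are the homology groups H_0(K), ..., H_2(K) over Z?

Take the total order v_0 < v_1 < v_2 < v_3 < v_4 < v_5 < v_6 on the vertex set. Then K (dimension 2) consists of the simplices:

  0-simplices (7): [v_0], [v_1], [v_2], [v_3], [v_4], [v_5], [v_6]
  1-simplices (12): [v_0,v_3], [v_0,v_6], [v_1,v_2], [v_1,v_4], [v_1,v_5], [v_2,v_3], [v_2,v_4], [v_2,v_6], [v_3,v_5], [v_3,v_6], [v_4,v_5], [v_5,v_6]
  2-simplices (5): [v_0,v_3,v_6], [v_1,v_2,v_4], [v_1,v_4,v_5], [v_2,v_3,v_6], [v_3,v_5,v_6]

so the chain groups are C_0 ≅ Z^7, C_1 ≅ Z^12, C_2 ≅ Z^5.

The boundary map ∂_1: C_1 → C_0 is given by ∂[p,q] = [q] − [p].
The resulting 7×12 matrix has rank 6, and its Smith normal form has invariant factors (1,1,1,1,1,1).

Boundary ∂_2: C_2 → C_1 sends each 2-simplex [p,q,r] to [q,r] − [p,r] + [p,q]. For instance
  ∂[v_1,v_4,v_5] = [v_4,v_5] − [v_1,v_5] + [v_1,v_4],
  ∂[v_1,v_2,v_4] = [v_2,v_4] − [v_1,v_4] + [v_1,v_2].
This gives a 12×5 integer matrix of rank 5; reducing to Smith normal form yields diagonal entries (1,1,1,1,1).

Now H_k = ker ∂_k / im ∂_{k+1}, so:

  H_0: rank C_0 − rank ∂_1 = 7 − 6 = 1, and the invariant factors of ∂_1 are all 1, so H_0 = Z.
  H_1: rank ker ∂_1 − rank ∂_2 = (12 − 6) − 5 = 1, and the invariant factors of ∂_2 are all 1, so H_1 = Z.
  H_2: rank ker ∂_2 − rank ∂_3 = (5 − 5) − 0 = 0, and there is no ∂_3, so H_2 = 0.

As a check, the Euler characteristic is 7 − 12 + 5 = 0, which agrees with 1 − 1 + 0 = 0.

H_0 ≅ Z,  H_1 ≅ Z,  H_2 = 0.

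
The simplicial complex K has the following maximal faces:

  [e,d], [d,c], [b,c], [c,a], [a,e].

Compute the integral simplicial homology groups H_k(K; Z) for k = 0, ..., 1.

We work with the vertex ordering a < b < c < d < e. The simplices of K, each written with vertices in increasing order, are:

  0-simplices (5): a, b, c, d, e
  1-simplices (5): ac, ae, bc, cd, de

so the chain groups are C_0 ≅ Z^5, C_1 ≅ Z^5.

Boundary ∂_1: C_1 → C_0 sends each edge [p,q] (with p < q) to q − p. For instance
  ∂bc = c − b.
This gives a 5×5 integer matrix of rank 4; reducing to Smith normal form yields diagonal entries (1,1,1,1).

Reading off H_k = ker ∂_k / im ∂_{k+1}:

  H_0: rank C_0 − rank ∂_1 = 5 − 4 = 1, and the invariant factors of ∂_1 are all 1, so H_0 = Z.
  H_1: rank ker ∂_1 − rank ∂_2 = (5 − 4) − 0 = 1, and there is no ∂_2, so H_1 = Z.

H_0 = Z,  H_1 = Z.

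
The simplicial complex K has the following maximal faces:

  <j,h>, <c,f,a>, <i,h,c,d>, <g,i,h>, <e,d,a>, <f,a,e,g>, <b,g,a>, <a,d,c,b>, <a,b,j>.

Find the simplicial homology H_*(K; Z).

H_0 = Z,  H_1 = Z^2,  H_2 = 0,  H_3 = 0.

Order the vertices as a < b < c < d < e < f < g < h < i < j. Listing each simplex with vertices in this order, K has dimension 3 with simplices:

  0-simplices (10): a, b, c, d, e, f, g, h, i, j
  1-simplices (25): ab, ac, ad, ae, af, ag, aj, bc, bd, bg, bj, cd, cf, ch, ci, de, dh, di, ef, eg, fg, gh, gi, hi, hj
  2-simplices (17): abc, abd, abg, abj, acd, acf, ade, aef, aeg, afg, bcd, cdh, cdi, chi, dhi, efg, ghi
  3-simplices (3): abcd, aefg, cdhi

Hence C_0 ≅ Z^10, C_1 ≅ Z^25, C_2 ≅ Z^17, C_3 ≅ Z^3.

Boundary ∂_1: C_1 → C_0 is given by ∂[p,q] = [q] − [p].
As a 10×25 matrix over Z this has rank 9, with invariant factors (1,1,1,1,1,1,1,1,1).

The boundary map ∂_2: C_2 → C_1 acts by ∂[p,q,r] = [q,r] − [p,r] + [p,q]. For instance
  ∂aeg = eg − ag + ae,
  ∂acf = cf − af + ac.
This gives a 25×17 integer matrix of rank 14; reducing to Smith normal form yields diagonal entries (1,1,1,1,1,1,1,1,1,1,1,1,1,1).

∂_3: C_3 → C_2 sends each 3-simplex σ to the alternating sum Σ_i (−1)^i (σ with its i-th vertex removed). For instance
  ∂abcd = bcd − acd + abd − abc,
  ∂cdhi = dhi − chi + cdi − cdh.
This gives a 17×3 integer matrix of rank 3; reducing to Smith normal form yields diagonal entries (1,1,1).

Now H_k = ker ∂_k / im ∂_{k+1}, so:

  H_0: rank C_0 − rank ∂_1 = 10 − 9 = 1, and the invariant factors of ∂_1 are all 1, so H_0 ≅ Z.
  H_1: rank ker ∂_1 − rank ∂_2 = (25 − 9) − 14 = 2, and the invariant factors of ∂_2 are all 1, so H_1 ≅ Z^2.
  H_2: rank ker ∂_2 − rank ∂_3 = (17 − 14) − 3 = 0, and the invariant factors of ∂_3 are all 1, so H_2 ≅ 0.
  H_3: rank ker ∂_3 − rank ∂_4 = (3 − 3) − 0 = 0, and there is no ∂_4, so H_3 ≅ 0.

As a check, the Euler characteristic is 10 − 25 + 17 − 3 = -1, which agrees with 1 − 2 + 0 − 0 = -1.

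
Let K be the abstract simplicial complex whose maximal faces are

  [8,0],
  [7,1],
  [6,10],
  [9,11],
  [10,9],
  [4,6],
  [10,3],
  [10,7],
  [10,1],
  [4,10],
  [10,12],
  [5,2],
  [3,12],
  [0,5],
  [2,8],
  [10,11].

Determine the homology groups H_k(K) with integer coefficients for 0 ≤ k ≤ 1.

Fix the vertex order 0 < 1 < 2 < 3 < 4 < 5 < 6 < 7 < 8 < 9 < 10 < 11 < 12 and write every simplex with vertices in increasing order. Then dim K = 1 and the simplices of K are:

  0-simplices (13): [0], [1], [2], [3], [4], [5], [6], [7], [8], [9], [10], [11], [12]
  1-simplices (16): [0,5], [0,8], [1,7], [1,10], [2,5], [2,8], [3,10], [3,12], [4,6], [4,10], [6,10], [7,10], [9,10], [9,11], [10,11], [10,12]

Hence C_0 ≅ Z^13, C_1 ≅ Z^16.

∂_1: C_1 → C_0 is given by ∂[p,q] = [q] − [p].
This gives a 13×16 integer matrix of rank 11; reducing to Smith normal form yields diagonal entries (1,1,1,1,1,1,1,1,1,1,1).

Computing H_k = (kernel of ∂_k) / (image of ∂_{k+1}):

  H_0: rank C_0 − rank ∂_1 = 13 − 11 = 2, and the invariant factors of ∂_1 are all 1, so H_0 ≅ Z^2.
  H_1: rank ker ∂_1 − rank ∂_2 = (16 − 11) − 0 = 5, and there is no ∂_2, so H_1 ≅ Z^5.

As a check, the Euler characteristic is 13 − 16 = -3, which agrees with 2 − 5 = -3.

H_0 ≅ Z^2,  H_1 ≅ Z^5.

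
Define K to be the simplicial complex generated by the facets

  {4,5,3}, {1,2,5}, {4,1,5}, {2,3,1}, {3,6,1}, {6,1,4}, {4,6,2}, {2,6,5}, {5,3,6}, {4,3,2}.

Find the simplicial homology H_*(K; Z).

Fix the vertex order 1 < 2 < 3 < 4 < 5 < 6 and write every simplex with vertices in increasing order. Then dim K = 2 and the simplices of K are:

  0-simplices (6): [1], [2], [3], [4], [5], [6]
  1-simplices (15): [1,2], [1,3], [1,4], [1,5], [1,6], [2,3], [2,4], [2,5], [2,6], [3,4], [3,5], [3,6], [4,5], [4,6], [5,6]
  2-simplices (10): [1,2,3], [1,2,5], [1,3,6], [1,4,5], [1,4,6], [2,3,4], [2,4,6], [2,5,6], [3,4,5], [3,5,6]

giving chain groups C_0 ≅ Z^6, C_1 ≅ Z^15, C_2 ≅ Z^10.

∂_1: C_1 → C_0 maps an edge to its endpoints' difference, ∂[p,q] = q − p. For instance
  ∂[1,2] = [2] − [1].
As a 6×15 matrix over Z this has rank 5, with invariant factors (1,1,1,1,1).

The boundary map ∂_2: C_2 → C_1 acts by ∂[p,q,r] = [q,r] − [p,r] + [p,q]. For instance
  ∂[1,3,6] = [3,6] − [1,6] + [1,3],
  ∂[1,2,5] = [2,5] − [1,5] + [1,2].
The 15×10 boundary matrix has rank 10 and Smith normal form diag(1,1,1,1,1,1,1,1,1,2).

Reading off H_k = ker ∂_k / im ∂_{k+1}:

  H_0: rank C_0 − rank ∂_1 = 6 − 5 = 1, and the invariant factors of ∂_1 are all 1, so H_0 ≅ Z.
  H_1: rank ker ∂_1 − rank ∂_2 = (15 − 5) − 10 = 0, and ∂_2 has invariant factor 2 > 1, so H_1 ≅ Z/2.
  H_2: rank ker ∂_2 − rank ∂_3 = (10 − 10) − 0 = 0, and there is no ∂_3, so H_2 ≅ 0.

H_0 ≅ Z,  H_1 ≅ Z/2,  H_2 = 0.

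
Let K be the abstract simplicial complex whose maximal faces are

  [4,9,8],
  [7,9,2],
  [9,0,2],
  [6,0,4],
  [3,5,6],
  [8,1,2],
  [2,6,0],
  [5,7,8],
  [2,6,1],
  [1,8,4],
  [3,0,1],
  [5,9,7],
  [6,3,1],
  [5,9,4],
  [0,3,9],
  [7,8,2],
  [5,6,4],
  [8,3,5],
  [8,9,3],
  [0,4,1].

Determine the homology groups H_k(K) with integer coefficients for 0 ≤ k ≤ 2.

H_0 = Z,  H_1 = Z ⊕ Z/2Z,  H_2 = 0.

Fix the vertex order 0 < 1 < 2 < 3 < 4 < 5 < 6 < 7 < 8 < 9 and write every simplex with vertices in increasing order. Then dim K = 2 and the simplices of K are:

  0-simplices (10): [0], [1], [2], [3], [4], [5], [6], [7], [8], [9]
  1-simplices (30): (30 of them)
  2-simplices (20): (20 of them)

giving chain groups C_0 ≅ Z^10, C_1 ≅ Z^30, C_2 ≅ Z^20.

∂_1: C_1 → C_0 maps an edge to its endpoints' difference, ∂[p,q] = q − p. For instance
  ∂[1,8] = [8] − [1].
The resulting 10×30 matrix has rank 9, and its Smith normal form has invariant factors (1,1,1,1,1,1,1,1,1).

Boundary ∂_2: C_2 → C_1 sends each 2-simplex [p,q,r] to [q,r] − [p,r] + [p,q]. For instance
  ∂[1,3,6] = [3,6] − [1,6] + [1,3],
  ∂[0,1,3] = [1,3] − [0,3] + [0,1].
The resulting 30×20 matrix has rank 20, and its Smith normal form has invariant factors (1,1,1,1,1,1,1,1,1,1,1,1,1,1,1,1,1,1,1,2).

From H_k ≅ ker(∂_k) / im(∂_{k+1}) we obtain:

  H_0: rank C_0 − rank ∂_1 = 10 − 9 = 1, and the invariant factors of ∂_1 are all 1, so H_0 = Z.
  H_1: rank ker ∂_1 − rank ∂_2 = (30 − 9) − 20 = 1, and ∂_2 has invariant factor 2 > 1, so H_1 = Z ⊕ Z/2Z.
  H_2: rank ker ∂_2 − rank ∂_3 = (20 − 20) − 0 = 0, and there is no ∂_3, so H_2 = 0.

(K is a triangulation of the Klein bottle.)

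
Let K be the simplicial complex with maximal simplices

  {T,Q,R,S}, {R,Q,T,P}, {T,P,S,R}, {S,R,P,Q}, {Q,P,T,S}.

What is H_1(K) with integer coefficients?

K has 5 vertices, 10 edges, 10 triangles, 5 3-simplices.
rank ∂_1 = 4, rank ∂_2 = 6 ⇒ b_1 = 10 − 4 − 6 = 0; all invariant factors of ∂_2 are 1 so no torsion. So H_1 ≅ 0.

H_1 = 0.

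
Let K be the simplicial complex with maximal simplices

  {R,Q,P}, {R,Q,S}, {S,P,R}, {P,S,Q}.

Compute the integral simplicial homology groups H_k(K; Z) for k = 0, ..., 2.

H_0 ≅ Z,  H_1 = 0,  H_2 ≅ Z.

Fix the vertex order P < Q < R < S and write every simplex with vertices in increasing order. Then dim K = 2 and the simplices of K are:

  0-simplices (4): P, Q, R, S
  1-simplices (6): PQ, PR, PS, QR, QS, RS
  2-simplices (4): PQR, PQS, PRS, QRS

giving chain groups C_0 ≅ Z^4, C_1 ≅ Z^6, C_2 ≅ Z^4.

The boundary map ∂_1: C_1 → C_0 maps an edge to its endpoints' difference, ∂[p,q] = q − p. For instance
  ∂PQ = Q − P.
The 4×6 boundary matrix has rank 3 and Smith normal form diag(1,1,1).

The boundary map ∂_2: C_2 → C_1 maps a triangle to the signed sum of its edges. For instance
  ∂QRS = RS − QS + QR,
  ∂PRS = RS − PS + PR.
The 6×4 boundary matrix has rank 3 and Smith normal form diag(1,1,1).

Computing H_k = (kernel of ∂_k) / (image of ∂_{k+1}):

  H_0: rank C_0 − rank ∂_1 = 4 − 3 = 1, and the invariant factors of ∂_1 are all 1, so H_0 = Z.
  H_1: rank ker ∂_1 − rank ∂_2 = (6 − 3) − 3 = 0, and the invariant factors of ∂_2 are all 1, so H_1 = 0.
  H_2: rank ker ∂_2 − rank ∂_3 = (4 − 3) − 0 = 1, and there is no ∂_3, so H_2 = Z.

As a check, the Euler characteristic is 4 − 6 + 4 = 2, which agrees with 1 − 0 + 1 = 2.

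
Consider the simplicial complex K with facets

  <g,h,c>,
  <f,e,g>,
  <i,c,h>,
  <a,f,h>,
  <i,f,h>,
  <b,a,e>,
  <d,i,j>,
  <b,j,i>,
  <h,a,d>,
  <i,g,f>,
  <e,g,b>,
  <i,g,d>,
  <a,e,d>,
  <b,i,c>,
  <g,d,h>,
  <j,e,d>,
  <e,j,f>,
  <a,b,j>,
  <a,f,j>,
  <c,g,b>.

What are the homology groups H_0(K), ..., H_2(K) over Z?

Order the vertices as a < b < c < d < e < f < g < h < i < j. Listing each simplex with vertices in this order, K has dimension 2 with simplices:

  0-simplices (10): a, b, c, d, e, f, g, h, i, j
  1-simplices (30): ab, ad, ae, af, ah, aj, bc, be, bg, bi, bj, cg, ch, ci, de, dg, dh, di, dj, ef, eg, ej, fg, fh, fi, fj, gh, gi, hi, ij
  2-simplices (20): abe, abj, ade, adh, afh, afj, bcg, bci, beg, bij, cgh, chi, dej, dgh, dgi, dij, efg, efj, fgi, fhi

giving chain groups C_0 ≅ Z^10, C_1 ≅ Z^30, C_2 ≅ Z^20.

∂_1: C_1 → C_0 maps an edge to its endpoints' difference, ∂[p,q] = q − p. For instance
  ∂ch = h − c.
This gives a 10×30 integer matrix of rank 9; reducing to Smith normal form yields diagonal entries (1,1,1,1,1,1,1,1,1).

The boundary map ∂_2: C_2 → C_1 sends each 2-simplex [p,q,r] to [q,r] − [p,r] + [p,q]. For instance
  ∂bij = ij − bj + bi,
  ∂fhi = hi − fi + fh.
The resulting 30×20 matrix has rank 20, and its Smith normal form has invariant factors (1,1,1,1,1,1,1,1,1,1,1,1,1,1,1,1,1,1,1,2).

Computing H_k = (kernel of ∂_k) / (image of ∂_{k+1}):

  H_0: rank C_0 − rank ∂_1 = 10 − 9 = 1, and the invariant factors of ∂_1 are all 1, so H_0 ≅ Z.
  H_1: rank ker ∂_1 − rank ∂_2 = (30 − 9) − 20 = 1, and ∂_2 has invariant factor 2 > 1, so H_1 ≅ Z ⊕ Z_2.
  H_2: rank ker ∂_2 − rank ∂_3 = (20 − 20) − 0 = 0, and there is no ∂_3, so H_2 ≅ 0.

H_0 = Z,  H_1 = Z ⊕ Z_2,  H_2 = 0.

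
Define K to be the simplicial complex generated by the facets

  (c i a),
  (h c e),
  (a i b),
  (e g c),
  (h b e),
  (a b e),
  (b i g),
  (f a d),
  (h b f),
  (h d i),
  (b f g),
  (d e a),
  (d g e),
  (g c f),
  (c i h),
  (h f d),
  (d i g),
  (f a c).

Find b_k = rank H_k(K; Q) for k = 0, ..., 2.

b_0 = 1, b_1 = 2, b_2 = 1.

We work with the vertex ordering a < b < c < d < e < f < g < h < i. The simplices of K, each written with vertices in increasing order, are:

  0-simplices (9): a, b, c, d, e, f, g, h, i
  1-simplices (27): ab, ac, ad, ae, af, ai, be, bf, bg, bh, bi, ce, cf, cg, ch, ci, de, df, dg, dh, di, eg, eh, fg, fh, gi, hi
  2-simplices (18): abe, abi, acf, aci, ade, adf, beh, bfg, bfh, bgi, ceg, ceh, cfg, chi, deg, dfh, dgi, dhi

so the chain groups are C_0 ≅ Z^9, C_1 ≅ Z^27, C_2 ≅ Z^18.

The boundary map ∂_1: C_1 → C_0 is given by ∂[p,q] = [q] − [p]. For instance
  ∂ce = e − c.
The 9×27 boundary matrix has rank 8 and Smith normal form diag(1,1,1,1,1,1,1,1).

Boundary ∂_2: C_2 → C_1 sends each 2-simplex [p,q,r] to [q,r] − [p,r] + [p,q]. For instance
  ∂bfg = fg − bg + bf,
  ∂dfh = fh − dh + df.
This gives a 27×18 integer matrix of rank 17; reducing to Smith normal form yields diagonal entries (1,1,1,1,1,1,1,1,1,1,1,1,1,1,1,1,1).

Reading off H_k = ker ∂_k / im ∂_{k+1}:

  H_0: rank C_0 − rank ∂_1 = 9 − 8 = 1, and the invariant factors of ∂_1 are all 1, so H_0 = Z.
  H_1: rank ker ∂_1 − rank ∂_2 = (27 − 8) − 17 = 2, and the invariant factors of ∂_2 are all 1, so H_1 = Z^2.
  H_2: rank ker ∂_2 − rank ∂_3 = (18 − 17) − 0 = 1, and there is no ∂_3, so H_2 = Z.

Hence the Betti numbers are b_0 = 1, b_1 = 2, b_2 = 1.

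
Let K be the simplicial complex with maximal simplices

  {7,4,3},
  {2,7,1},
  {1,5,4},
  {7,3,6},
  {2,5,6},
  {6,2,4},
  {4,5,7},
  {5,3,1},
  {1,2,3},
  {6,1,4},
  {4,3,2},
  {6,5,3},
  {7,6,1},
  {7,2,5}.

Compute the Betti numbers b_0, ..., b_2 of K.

Take the total order 1 < 2 < 3 < 4 < 5 < 6 < 7 on the vertex set. Then K (dimension 2) consists of the simplices:

  0-simplices (7): [1], [2], [3], [4], [5], [6], [7]
  1-simplices (21): [1,2], [1,3], [1,4], [1,5], [1,6], [1,7], [2,3], [2,4], [2,5], [2,6], [2,7], [3,4], [3,5], [3,6], [3,7], [4,5], [4,6], [4,7], [5,6], [5,7], [6,7]
  2-simplices (14): [1,2,3], [1,2,7], [1,3,5], [1,4,5], [1,4,6], [1,6,7], [2,3,4], [2,4,6], [2,5,6], [2,5,7], [3,4,7], [3,5,6], [3,6,7], [4,5,7]

giving chain groups C_0 ≅ Z^7, C_1 ≅ Z^21, C_2 ≅ Z^14.

Boundary ∂_1: C_1 → C_0 sends each edge [p,q] (with p < q) to q − p. For instance
  ∂[1,3] = [3] − [1].
This gives a 7×21 integer matrix of rank 6; reducing to Smith normal form yields diagonal entries (1,1,1,1,1,1).

Boundary ∂_2: C_2 → C_1 maps a triangle to the signed sum of its edges. For instance
  ∂[1,2,3] = [2,3] − [1,3] + [1,2],
  ∂[1,4,5] = [4,5] − [1,5] + [1,4].
This gives a 21×14 integer matrix of rank 13; reducing to Smith normal form yields diagonal entries (1,1,1,1,1,1,1,1,1,1,1,1,1).

Now H_k = ker ∂_k / im ∂_{k+1}, so:

  H_0: rank C_0 − rank ∂_1 = 7 − 6 = 1, and the invariant factors of ∂_1 are all 1, so H_0 = Z.
  H_1: rank ker ∂_1 − rank ∂_2 = (21 − 6) − 13 = 2, and the invariant factors of ∂_2 are all 1, so H_1 = Z^2.
  H_2: rank ker ∂_2 − rank ∂_3 = (14 − 13) − 0 = 1, and there is no ∂_3, so H_2 = Z.

Hence the Betti numbers are b_0 = 1, b_1 = 2, b_2 = 1.

b_0 = 1, b_1 = 2, b_2 = 1.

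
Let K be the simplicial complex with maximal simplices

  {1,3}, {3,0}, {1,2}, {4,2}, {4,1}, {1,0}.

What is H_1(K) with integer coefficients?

Order the vertices as 0 < 1 < 2 < 3 < 4. Listing each simplex with vertices in this order, K has dimension 1 with simplices:

  0-simplices (5): [0], [1], [2], [3], [4]
  1-simplices (6): [0,1], [0,3], [1,2], [1,3], [1,4], [2,4]

so the chain groups are C_0 ≅ Z^5, C_1 ≅ Z^6.

∂_1: C_1 → C_0 sends each edge [p,q] (with p < q) to q − p.
The 5×6 boundary matrix has rank 4 and Smith normal form diag(1,1,1,1).

From H_k ≅ ker(∂_k) / im(∂_{k+1}) we obtain:

  H_1: rank ker ∂_1 − rank ∂_2 = (6 − 4) − 0 = 2, and there is no ∂_2, so H_1 = Z^2.

(K is a triangulation of a wedge of 2 circles.)

H_1 = Z^2.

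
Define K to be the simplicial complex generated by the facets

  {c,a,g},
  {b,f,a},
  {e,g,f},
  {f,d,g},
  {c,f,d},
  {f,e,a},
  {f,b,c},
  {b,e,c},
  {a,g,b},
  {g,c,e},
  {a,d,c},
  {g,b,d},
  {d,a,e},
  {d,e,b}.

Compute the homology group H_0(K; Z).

We work with the vertex ordering a < b < c < d < e < f < g. The simplices of K, each written with vertices in increasing order, are:

  0-simplices (7): a, b, c, d, e, f, g
  1-simplices (21): ab, ac, ad, ae, af, ag, bc, bd, be, bf, bg, cd, ce, cf, cg, de, df, dg, ef, eg, fg
  2-simplices (14): abf, abg, acd, acg, ade, aef, bce, bcf, bde, bdg, cdf, ceg, dfg, efg

so the chain groups are C_0 ≅ Z^7, C_1 ≅ Z^21, C_2 ≅ Z^14.

Boundary ∂_1: C_1 → C_0 maps an edge to its endpoints' difference, ∂[p,q] = q − p.
The resulting 7×21 matrix has rank 6, and its Smith normal form has invariant factors (1,1,1,1,1,1).

Boundary ∂_2: C_2 → C_1 maps a triangle to the signed sum of its edges. For instance
  ∂dfg = fg − dg + df,
  ∂acd = cd − ad + ac.
The 21×14 boundary matrix has rank 13 and Smith normal form diag(1,1,1,1,1,1,1,1,1,1,1,1,1).

From H_k ≅ ker(∂_k) / im(∂_{k+1}) we obtain:

  H_0: rank C_0 − rank ∂_1 = 7 − 6 = 1, and the invariant factors of ∂_1 are all 1, so H_0 = Z.

(K is a triangulation of the torus T^2.)

H_0 ≅ Z.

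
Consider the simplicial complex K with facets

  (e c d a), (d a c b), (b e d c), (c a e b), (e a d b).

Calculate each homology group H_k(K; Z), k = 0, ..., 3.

Take the total order a < b < c < d < e on the vertex set. Then K (dimension 3) consists of the simplices:

  0-simplices (5): a, b, c, d, e
  1-simplices (10): ab, ac, ad, ae, bc, bd, be, cd, ce, de
  2-simplices (10): abc, abd, abe, acd, ace, ade, bcd, bce, bde, cde
  3-simplices (5): abcd, abce, abde, acde, bcde

Hence C_0 ≅ Z^5, C_1 ≅ Z^10, C_2 ≅ Z^10, C_3 ≅ Z^5.

∂_1: C_1 → C_0 sends each edge [p,q] (with p < q) to q − p. For instance
  ∂ae = e − a.
The resulting 5×10 matrix has rank 4, and its Smith normal form has invariant factors (1,1,1,1).

∂_2: C_2 → C_1 acts by ∂[p,q,r] = [q,r] − [p,r] + [p,q]. For instance
  ∂bde = de − be + bd,
  ∂acd = cd − ad + ac.
This gives a 10×10 integer matrix of rank 6; reducing to Smith normal form yields diagonal entries (1,1,1,1,1,1).

The boundary map ∂_3: C_3 → C_2 sends each 3-simplex σ to the alternating sum Σ_i (−1)^i (σ with its i-th vertex removed). For instance
  ∂bcde = cde − bde + bce − bcd,
  ∂abce = bce − ace + abe − abc.
This gives a 10×5 integer matrix of rank 4; reducing to Smith normal form yields diagonal entries (1,1,1,1).

Reading off H_k = ker ∂_k / im ∂_{k+1}:

  H_0: rank C_0 − rank ∂_1 = 5 − 4 = 1, and the invariant factors of ∂_1 are all 1, so H_0 ≅ Z.
  H_1: rank ker ∂_1 − rank ∂_2 = (10 − 4) − 6 = 0, and the invariant factors of ∂_2 are all 1, so H_1 ≅ 0.
  H_2: rank ker ∂_2 − rank ∂_3 = (10 − 6) − 4 = 0, and the invariant factors of ∂_3 are all 1, so H_2 ≅ 0.
  H_3: rank ker ∂_3 − rank ∂_4 = (5 − 4) − 0 = 1, and there is no ∂_4, so H_3 ≅ Z.

As a check, the Euler characteristic is 5 − 10 + 10 − 5 = 0, which agrees with 1 − 0 + 0 − 1 = 0.
(K is a triangulation of the 3-sphere S^3.)

H_0 = Z,  H_1 = 0,  H_2 = 0,  H_3 = Z.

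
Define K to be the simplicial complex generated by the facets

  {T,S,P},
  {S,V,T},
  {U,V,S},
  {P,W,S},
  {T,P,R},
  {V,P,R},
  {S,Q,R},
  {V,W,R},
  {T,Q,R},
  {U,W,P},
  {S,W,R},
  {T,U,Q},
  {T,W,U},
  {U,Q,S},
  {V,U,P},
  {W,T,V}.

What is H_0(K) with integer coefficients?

Order the vertices as P < Q < R < S < T < U < V < W. Listing each simplex with vertices in this order, K has dimension 2 with simplices:

  0-simplices (8): P, Q, R, S, T, U, V, W
  1-simplices (24): PR, PS, PT, PU, PV, PW, QR, QS, QT, QU, RS, RT, RV, RW, ST, SU, SV, SW, TU, TV, TW, UV, UW, VW
  2-simplices (16): PRT, PRV, PST, PSW, PUV, PUW, QRS, QRT, QSU, QTU, RSW, RVW, STV, SUV, TUW, TVW

giving chain groups C_0 ≅ Z^8, C_1 ≅ Z^24, C_2 ≅ Z^16.

Boundary ∂_1: C_1 → C_0 is given by ∂[p,q] = [q] − [p]. For instance
  ∂PT = T − P.
As a 8×24 matrix over Z this has rank 7, with invariant factors (1,1,1,1,1,1,1).

∂_2: C_2 → C_1 sends each 2-simplex [p,q,r] to [q,r] − [p,r] + [p,q]. For instance
  ∂STV = TV − SV + ST,
  ∂PRT = RT − PT + PR.
The resulting 24×16 matrix has rank 15, and its Smith normal form has invariant factors (1,1,1,1,1,1,1,1,1,1,1,1,1,1,1).

Computing H_k = (kernel of ∂_k) / (image of ∂_{k+1}):

  H_0: rank C_0 − rank ∂_1 = 8 − 7 = 1, and the invariant factors of ∂_1 are all 1, so H_0 = Z.

H_0 ≅ Z.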